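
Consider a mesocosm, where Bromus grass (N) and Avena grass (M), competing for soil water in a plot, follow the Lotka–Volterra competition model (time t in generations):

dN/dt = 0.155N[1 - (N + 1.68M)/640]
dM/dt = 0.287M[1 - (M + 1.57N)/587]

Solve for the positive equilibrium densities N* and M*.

Setting both brackets to zero gives the nullclines N + 1.68M = 640 and 1.57N + M = 587.
Substituting M = 587 - 1.57N into the first: N(1 - 1.68·1.57) = 640 - 1.68·587.
So N* = -346/-1.64 = 211, and then M* = 587 - 1.57·211 = 255.

N* ≈ 211, M* ≈ 255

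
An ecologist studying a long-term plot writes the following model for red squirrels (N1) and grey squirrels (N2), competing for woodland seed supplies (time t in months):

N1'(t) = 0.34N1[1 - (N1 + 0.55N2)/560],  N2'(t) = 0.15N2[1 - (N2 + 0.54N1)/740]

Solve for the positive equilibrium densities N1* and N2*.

N1* ≈ 218, N2* ≈ 622

Setting both brackets to zero gives the nullclines N1 + 0.55N2 = 560 and 0.54N1 + N2 = 740.
Substituting N2 = 740 - 0.54N1 into the first: N1(1 - 0.55·0.54) = 560 - 0.55·740.
So N1* = 153/0.703 = 218, and then N2* = 740 - 0.54·218 = 622.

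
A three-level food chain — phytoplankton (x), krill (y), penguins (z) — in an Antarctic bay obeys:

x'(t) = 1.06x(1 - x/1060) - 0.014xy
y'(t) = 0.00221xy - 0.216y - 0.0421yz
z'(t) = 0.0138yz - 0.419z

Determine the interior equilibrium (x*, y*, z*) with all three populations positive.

From dz/dt = 0: 0.0138y* = 0.419, so y* = 30.4.
From dx/dt = 0: 1.06(1 - x*/1060) = 0.014·30.4, giving x* = 1060·(1 - 0.401) = 635.
From dy/dt = 0: 0.00221·635 - 0.216 = 0.0421z*, so z* = 1.19/0.0421 = 28.2.

x* ≈ 635, y* ≈ 30.4, z* ≈ 28.2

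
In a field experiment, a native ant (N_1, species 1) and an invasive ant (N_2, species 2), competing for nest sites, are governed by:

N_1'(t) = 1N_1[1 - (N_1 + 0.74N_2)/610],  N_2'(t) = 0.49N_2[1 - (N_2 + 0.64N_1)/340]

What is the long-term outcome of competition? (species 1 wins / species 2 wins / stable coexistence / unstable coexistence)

Compare the nullcline intercepts: K1/α12 = 610/0.74 = 824 > K2 = 340; K2/α21 = 340/0.64 = 531 < K1 = 610.
Since the inequalities point opposite ways, species 1 can invade but species 2 cannot.

species 1 excludes species 2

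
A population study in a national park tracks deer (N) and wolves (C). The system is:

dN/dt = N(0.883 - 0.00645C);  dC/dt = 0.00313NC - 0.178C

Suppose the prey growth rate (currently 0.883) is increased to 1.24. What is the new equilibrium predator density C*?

C* ≈ 192

At the interior fixed point, setting dN/dt = 0 with N > 0 fixes C* = (prey growth rate)/(NC coefficient) — independent of the other coefficients.
With the change, C* = 1.24/0.00645 = 192; it rises from 137.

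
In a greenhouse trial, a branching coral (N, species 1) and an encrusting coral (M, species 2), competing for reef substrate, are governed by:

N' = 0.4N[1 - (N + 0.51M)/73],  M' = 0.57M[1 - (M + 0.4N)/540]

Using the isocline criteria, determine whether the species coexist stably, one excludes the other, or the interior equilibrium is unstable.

species 2 excludes species 1

Compare the nullcline intercepts: K1/α12 = 73/0.51 = 143 < K2 = 540; K2/α21 = 540/0.4 = 1350 > K1 = 73.
Since the inequalities point opposite ways, species 2 can invade but species 1 cannot.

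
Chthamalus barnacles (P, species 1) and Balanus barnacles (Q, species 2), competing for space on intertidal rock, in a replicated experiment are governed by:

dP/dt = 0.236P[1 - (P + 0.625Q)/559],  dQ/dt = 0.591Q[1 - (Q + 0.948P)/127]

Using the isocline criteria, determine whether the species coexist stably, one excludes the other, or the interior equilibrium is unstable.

species 1 excludes species 2

Compare the nullcline intercepts: K1/α12 = 559/0.625 = 894 > K2 = 127; K2/α21 = 127/0.948 = 134 < K1 = 559.
Since the inequalities point opposite ways, species 1 can invade but species 2 cannot.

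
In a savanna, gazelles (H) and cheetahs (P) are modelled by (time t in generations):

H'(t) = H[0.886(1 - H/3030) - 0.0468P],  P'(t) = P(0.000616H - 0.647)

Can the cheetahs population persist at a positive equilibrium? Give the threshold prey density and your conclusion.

Threshold H = 1050; K > 1050, so yes, the predator persists.

The predator equation gives dP/dt > 0 only when H > 0.647/0.000616 = 1050.
Without the predator, H → K = 3030. Since 3030 > 1050, the predator can invade and persist.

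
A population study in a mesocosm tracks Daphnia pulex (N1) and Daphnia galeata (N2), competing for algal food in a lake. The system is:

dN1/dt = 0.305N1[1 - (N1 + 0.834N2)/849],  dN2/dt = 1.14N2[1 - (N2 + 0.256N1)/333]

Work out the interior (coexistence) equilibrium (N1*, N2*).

Setting both brackets to zero gives the nullclines N1 + 0.834N2 = 849 and 0.256N1 + N2 = 333.
Substituting N2 = 333 - 0.256N1 into the first: N1(1 - 0.834·0.256) = 849 - 0.834·333.
So N1* = 571/0.786 = 726, and then N2* = 333 - 0.256·726 = 147.

N1* ≈ 726, N2* ≈ 147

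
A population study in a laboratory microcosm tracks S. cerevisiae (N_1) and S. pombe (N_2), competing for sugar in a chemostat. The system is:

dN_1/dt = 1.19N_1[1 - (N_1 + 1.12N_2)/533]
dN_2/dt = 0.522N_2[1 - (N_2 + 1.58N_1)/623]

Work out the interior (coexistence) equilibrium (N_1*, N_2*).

N_1* ≈ 214, N_2* ≈ 285

Setting both brackets to zero gives the nullclines N_1 + 1.12N_2 = 533 and 1.58N_1 + N_2 = 623.
Substituting N_2 = 623 - 1.58N_1 into the first: N_1(1 - 1.12·1.58) = 533 - 1.12·623.
So N_1* = -165/-0.77 = 214, and then N_2* = 623 - 1.58·214 = 285.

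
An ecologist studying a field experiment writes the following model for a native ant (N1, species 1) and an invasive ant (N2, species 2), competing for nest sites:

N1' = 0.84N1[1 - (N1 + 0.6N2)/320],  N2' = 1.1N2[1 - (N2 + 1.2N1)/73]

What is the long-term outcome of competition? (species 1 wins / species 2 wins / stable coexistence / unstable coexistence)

Compare the nullcline intercepts: K1/α12 = 320/0.6 = 533 > K2 = 73; K2/α21 = 73/1.2 = 60.8 < K1 = 320.
Since the inequalities point opposite ways, species 1 can invade but species 2 cannot.

species 1 excludes species 2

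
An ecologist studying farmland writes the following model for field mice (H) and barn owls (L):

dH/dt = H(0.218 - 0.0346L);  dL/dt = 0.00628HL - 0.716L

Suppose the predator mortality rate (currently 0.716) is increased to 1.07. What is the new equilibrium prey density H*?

At the interior fixed point, setting dL/dt = 0 with L > 0 fixes H* = (predator death rate)/(HL coefficient) — independent of the other coefficients.
With the change, H* = 1.07/0.00628 = 170; it rises from 114.

H* ≈ 170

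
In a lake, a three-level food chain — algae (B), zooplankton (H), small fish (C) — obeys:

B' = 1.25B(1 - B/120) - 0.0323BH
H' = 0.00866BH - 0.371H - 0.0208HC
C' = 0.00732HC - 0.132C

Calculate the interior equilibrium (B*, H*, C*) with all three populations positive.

B* ≈ 64.1, H* ≈ 18, C* ≈ 8.84

From dC/dt = 0: 0.00732H* = 0.132, so H* = 18.
From dB/dt = 0: 1.25(1 - B*/120) = 0.0323·18, giving B* = 120·(1 - 0.466) = 64.1.
From dH/dt = 0: 0.00866·64.1 - 0.371 = 0.0208C*, so C* = 0.184/0.0208 = 8.84.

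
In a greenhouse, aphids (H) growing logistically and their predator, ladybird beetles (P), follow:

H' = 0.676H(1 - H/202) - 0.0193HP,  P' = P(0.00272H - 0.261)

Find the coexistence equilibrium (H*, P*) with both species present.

H* ≈ 96, P* ≈ 18.4

From dP/dt = 0 with P > 0: 0.00272H* = 0.261, so H* = 96.
Substitute into dH/dt = 0: 0.676(1 - 96/202) = 0.0193P*.
The bracket is 0.525, giving P* = 0.355/0.0193 = 18.4.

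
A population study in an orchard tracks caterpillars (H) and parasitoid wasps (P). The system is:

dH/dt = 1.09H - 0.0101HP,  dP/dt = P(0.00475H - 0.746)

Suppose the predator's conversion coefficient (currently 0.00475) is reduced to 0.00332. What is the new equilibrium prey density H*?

H* ≈ 225

At the interior fixed point, setting dP/dt = 0 with P > 0 fixes H* = (predator death rate)/(HP coefficient) — independent of the other coefficients.
With the change, H* = 0.746/0.00332 = 225; it rises from 157.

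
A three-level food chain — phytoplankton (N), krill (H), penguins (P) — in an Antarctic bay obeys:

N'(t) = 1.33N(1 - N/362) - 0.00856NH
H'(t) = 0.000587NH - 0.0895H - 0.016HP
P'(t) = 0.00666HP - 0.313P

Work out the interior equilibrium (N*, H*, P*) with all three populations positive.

N* ≈ 253, H* ≈ 47, P* ≈ 3.67

From dP/dt = 0: 0.00666H* = 0.313, so H* = 47.
From dN/dt = 0: 1.33(1 - N*/362) = 0.00856·47, giving N* = 362·(1 - 0.302) = 253.
From dH/dt = 0: 0.000587·253 - 0.0895 = 0.016P*, so P* = 0.0587/0.016 = 3.67.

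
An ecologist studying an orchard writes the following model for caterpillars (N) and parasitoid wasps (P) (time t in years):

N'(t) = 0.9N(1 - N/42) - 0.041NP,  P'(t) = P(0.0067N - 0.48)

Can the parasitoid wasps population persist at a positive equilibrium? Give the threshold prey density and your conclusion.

The predator equation gives dP/dt > 0 only when N > 0.48/0.0067 = 71.6.
Without the predator, N → K = 42. Since 42 < 71.6, the predator cannot invade.

Threshold N = 71.6; K < 71.6, so no, the predator goes extinct.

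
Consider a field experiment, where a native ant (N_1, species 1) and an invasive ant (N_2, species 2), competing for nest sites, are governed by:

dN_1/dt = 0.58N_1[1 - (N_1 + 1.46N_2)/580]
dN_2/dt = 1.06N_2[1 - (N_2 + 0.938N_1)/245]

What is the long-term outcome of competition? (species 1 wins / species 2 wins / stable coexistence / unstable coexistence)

species 1 excludes species 2

Compare the nullcline intercepts: K1/α12 = 580/1.46 = 397 > K2 = 245; K2/α21 = 245/0.938 = 261 < K1 = 580.
Since the inequalities point opposite ways, species 1 can invade but species 2 cannot.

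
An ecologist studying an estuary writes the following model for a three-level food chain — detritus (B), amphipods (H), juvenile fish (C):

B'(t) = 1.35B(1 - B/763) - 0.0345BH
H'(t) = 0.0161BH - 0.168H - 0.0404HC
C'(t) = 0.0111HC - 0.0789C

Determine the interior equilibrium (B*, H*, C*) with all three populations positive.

From dC/dt = 0: 0.0111H* = 0.0789, so H* = 7.11.
From dB/dt = 0: 1.35(1 - B*/763) = 0.0345·7.11, giving B* = 763·(1 - 0.182) = 624.
From dH/dt = 0: 0.0161·624 - 0.168 = 0.0404C*, so C* = 9.88/0.0404 = 245.

B* ≈ 624, H* ≈ 7.11, C* ≈ 245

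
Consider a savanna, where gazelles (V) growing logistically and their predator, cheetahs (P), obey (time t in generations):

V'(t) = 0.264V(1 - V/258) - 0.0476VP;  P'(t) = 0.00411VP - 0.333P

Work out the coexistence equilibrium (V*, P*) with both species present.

V* ≈ 81, P* ≈ 3.8

From dP/dt = 0 with P > 0: 0.00411V* = 0.333, so V* = 81.
Substitute into dV/dt = 0: 0.264(1 - 81/258) = 0.0476P*.
The bracket is 0.686, giving P* = 0.181/0.0476 = 3.8.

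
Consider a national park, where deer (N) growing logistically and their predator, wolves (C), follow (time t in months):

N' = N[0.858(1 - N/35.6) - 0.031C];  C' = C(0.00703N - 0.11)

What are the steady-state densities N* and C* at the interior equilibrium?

N* ≈ 15.6, C* ≈ 15.5

From dC/dt = 0 with C > 0: 0.00703N* = 0.11, so N* = 15.6.
Substitute into dN/dt = 0: 0.858(1 - 15.6/35.6) = 0.031C*.
The bracket is 0.56, giving C* = 0.481/0.031 = 15.5.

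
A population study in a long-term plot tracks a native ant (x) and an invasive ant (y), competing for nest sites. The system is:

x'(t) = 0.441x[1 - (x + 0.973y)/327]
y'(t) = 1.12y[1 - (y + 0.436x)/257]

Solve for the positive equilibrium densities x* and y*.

x* ≈ 134, y* ≈ 199

Setting both brackets to zero gives the nullclines x + 0.973y = 327 and 0.436x + y = 257.
Substituting y = 257 - 0.436x into the first: x(1 - 0.973·0.436) = 327 - 0.973·257.
So x* = 76.9/0.576 = 134, and then y* = 257 - 0.436·134 = 199.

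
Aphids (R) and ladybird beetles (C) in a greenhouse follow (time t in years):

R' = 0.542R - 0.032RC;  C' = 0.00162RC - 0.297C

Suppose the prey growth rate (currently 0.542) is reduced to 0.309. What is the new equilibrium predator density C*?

At the interior fixed point, setting dR/dt = 0 with R > 0 fixes C* = (prey growth rate)/(RC coefficient) — independent of the other coefficients.
With the change, C* = 0.309/0.032 = 9.66; it falls from 16.9.

C* ≈ 9.66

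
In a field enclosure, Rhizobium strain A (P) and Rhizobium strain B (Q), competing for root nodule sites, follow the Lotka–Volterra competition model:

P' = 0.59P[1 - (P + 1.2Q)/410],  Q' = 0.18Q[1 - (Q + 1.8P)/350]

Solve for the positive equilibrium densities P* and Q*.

P* ≈ 8.62, Q* ≈ 334

Setting both brackets to zero gives the nullclines P + 1.2Q = 410 and 1.8P + Q = 350.
Substituting Q = 350 - 1.8P into the first: P(1 - 1.2·1.8) = 410 - 1.2·350.
So P* = -10/-1.16 = 8.62, and then Q* = 350 - 1.8·8.62 = 334.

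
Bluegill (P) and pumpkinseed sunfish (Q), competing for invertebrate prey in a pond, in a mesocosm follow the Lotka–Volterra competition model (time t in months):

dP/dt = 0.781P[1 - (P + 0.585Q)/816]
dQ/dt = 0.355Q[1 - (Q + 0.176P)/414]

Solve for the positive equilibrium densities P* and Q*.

Setting both brackets to zero gives the nullclines P + 0.585Q = 816 and 0.176P + Q = 414.
Substituting Q = 414 - 0.176P into the first: P(1 - 0.585·0.176) = 816 - 0.585·414.
So P* = 574/0.897 = 640, and then Q* = 414 - 0.176·640 = 301.

P* ≈ 640, Q* ≈ 301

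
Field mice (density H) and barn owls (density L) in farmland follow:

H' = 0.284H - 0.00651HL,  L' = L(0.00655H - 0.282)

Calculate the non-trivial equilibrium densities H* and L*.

H* ≈ 43.1, L* ≈ 43.6

Set dL/dt = 0 with L > 0: 0.00655H - 0.282 = 0, so H* = 0.282/0.00655 = 43.1.
Set dH/dt = 0 with H > 0: 0.284 - 0.00651L = 0, so L* = 0.284/0.00651 = 43.6.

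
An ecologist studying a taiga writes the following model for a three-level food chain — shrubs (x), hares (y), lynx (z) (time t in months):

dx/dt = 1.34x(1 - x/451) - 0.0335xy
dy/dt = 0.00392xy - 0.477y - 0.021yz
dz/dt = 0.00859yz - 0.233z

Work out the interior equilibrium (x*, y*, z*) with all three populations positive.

x* ≈ 145, y* ≈ 27.1, z* ≈ 4.38

From dz/dt = 0: 0.00859y* = 0.233, so y* = 27.1.
From dx/dt = 0: 1.34(1 - x*/451) = 0.0335·27.1, giving x* = 451·(1 - 0.678) = 145.
From dy/dt = 0: 0.00392·145 - 0.477 = 0.021z*, so z* = 0.0921/0.021 = 4.38.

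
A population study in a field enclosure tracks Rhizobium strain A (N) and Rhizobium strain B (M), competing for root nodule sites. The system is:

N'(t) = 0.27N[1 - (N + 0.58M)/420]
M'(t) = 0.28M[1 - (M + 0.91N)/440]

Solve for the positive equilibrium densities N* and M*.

Setting both brackets to zero gives the nullclines N + 0.58M = 420 and 0.91N + M = 440.
Substituting M = 440 - 0.91N into the first: N(1 - 0.58·0.91) = 420 - 0.58·440.
So N* = 165/0.472 = 349, and then M* = 440 - 0.91·349 = 122.

N* ≈ 349, M* ≈ 122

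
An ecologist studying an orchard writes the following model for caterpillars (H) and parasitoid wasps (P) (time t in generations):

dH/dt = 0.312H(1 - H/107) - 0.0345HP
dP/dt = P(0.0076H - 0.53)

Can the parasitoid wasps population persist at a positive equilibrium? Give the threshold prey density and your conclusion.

Threshold H = 69.7; K > 69.7, so yes, the predator persists.

The predator equation gives dP/dt > 0 only when H > 0.53/0.0076 = 69.7.
Without the predator, H → K = 107. Since 107 > 69.7, the predator can invade and persist.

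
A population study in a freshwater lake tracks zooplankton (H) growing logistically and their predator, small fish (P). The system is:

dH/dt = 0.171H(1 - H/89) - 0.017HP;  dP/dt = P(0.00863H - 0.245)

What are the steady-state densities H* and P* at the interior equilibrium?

H* ≈ 28.4, P* ≈ 6.85

From dP/dt = 0 with P > 0: 0.00863H* = 0.245, so H* = 28.4.
Substitute into dH/dt = 0: 0.171(1 - 28.4/89) = 0.017P*.
The bracket is 0.681, giving P* = 0.116/0.017 = 6.85.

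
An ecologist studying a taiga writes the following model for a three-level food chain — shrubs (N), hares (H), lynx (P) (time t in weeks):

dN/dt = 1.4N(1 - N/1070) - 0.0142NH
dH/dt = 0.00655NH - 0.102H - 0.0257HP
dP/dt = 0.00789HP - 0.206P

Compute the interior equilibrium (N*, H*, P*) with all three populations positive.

From dP/dt = 0: 0.00789H* = 0.206, so H* = 26.1.
From dN/dt = 0: 1.4(1 - N*/1070) = 0.0142·26.1, giving N* = 1070·(1 - 0.265) = 787.
From dH/dt = 0: 0.00655·787 - 0.102 = 0.0257P*, so P* = 5.05/0.0257 = 197.

N* ≈ 787, H* ≈ 26.1, P* ≈ 197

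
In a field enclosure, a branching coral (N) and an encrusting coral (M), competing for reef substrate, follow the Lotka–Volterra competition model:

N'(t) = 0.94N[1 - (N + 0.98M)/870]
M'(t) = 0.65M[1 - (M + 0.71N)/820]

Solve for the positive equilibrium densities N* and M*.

Setting both brackets to zero gives the nullclines N + 0.98M = 870 and 0.71N + M = 820.
Substituting M = 820 - 0.71N into the first: N(1 - 0.98·0.71) = 870 - 0.98·820.
So N* = 66.4/0.304 = 218, and then M* = 820 - 0.71·218 = 665.

N* ≈ 218, M* ≈ 665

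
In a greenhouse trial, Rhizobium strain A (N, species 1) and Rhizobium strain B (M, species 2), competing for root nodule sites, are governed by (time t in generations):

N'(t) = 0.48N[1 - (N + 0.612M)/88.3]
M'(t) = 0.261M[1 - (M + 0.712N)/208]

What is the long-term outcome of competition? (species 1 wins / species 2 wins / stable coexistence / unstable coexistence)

Compare the nullcline intercepts: K1/α12 = 88.3/0.612 = 144 < K2 = 208; K2/α21 = 208/0.712 = 292 > K1 = 88.3.
Since the inequalities point opposite ways, species 2 can invade but species 1 cannot.

species 2 excludes species 1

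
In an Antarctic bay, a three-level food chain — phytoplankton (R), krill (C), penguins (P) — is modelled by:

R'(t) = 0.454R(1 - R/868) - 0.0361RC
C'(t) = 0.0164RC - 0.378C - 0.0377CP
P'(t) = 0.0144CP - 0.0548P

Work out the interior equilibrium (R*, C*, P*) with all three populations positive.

From dP/dt = 0: 0.0144C* = 0.0548, so C* = 3.81.
From dR/dt = 0: 0.454(1 - R*/868) = 0.0361·3.81, giving R* = 868·(1 - 0.303) = 605.
From dC/dt = 0: 0.0164·605 - 0.378 = 0.0377P*, so P* = 9.55/0.0377 = 253.

R* ≈ 605, C* ≈ 3.81, P* ≈ 253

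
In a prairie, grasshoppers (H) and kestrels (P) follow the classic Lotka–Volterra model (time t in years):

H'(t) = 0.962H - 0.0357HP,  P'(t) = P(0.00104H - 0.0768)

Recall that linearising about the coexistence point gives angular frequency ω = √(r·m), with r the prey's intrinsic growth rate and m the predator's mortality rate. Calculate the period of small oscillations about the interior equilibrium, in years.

Here r = 0.962 and m = 0.0768, so r·m = 0.0739.
ω = √0.0739 = 0.272 per year, hence T = 2π/ω ≈ 23.1 years.

T ≈ 23.1 years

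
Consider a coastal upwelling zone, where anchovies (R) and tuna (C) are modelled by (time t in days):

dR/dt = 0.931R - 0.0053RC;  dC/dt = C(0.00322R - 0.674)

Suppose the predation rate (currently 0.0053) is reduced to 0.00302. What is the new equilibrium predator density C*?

C* ≈ 308

At the interior fixed point, setting dR/dt = 0 with R > 0 fixes C* = (prey growth rate)/(RC coefficient) — independent of the other coefficients.
With the change, C* = 0.931/0.00302 = 308; it rises from 176.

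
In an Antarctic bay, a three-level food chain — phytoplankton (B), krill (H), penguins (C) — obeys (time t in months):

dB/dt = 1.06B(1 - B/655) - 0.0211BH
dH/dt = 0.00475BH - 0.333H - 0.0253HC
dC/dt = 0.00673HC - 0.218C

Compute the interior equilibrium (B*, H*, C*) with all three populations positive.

B* ≈ 233, H* ≈ 32.4, C* ≈ 30.5

From dC/dt = 0: 0.00673H* = 0.218, so H* = 32.4.
From dB/dt = 0: 1.06(1 - B*/655) = 0.0211·32.4, giving B* = 655·(1 - 0.645) = 233.
From dH/dt = 0: 0.00475·233 - 0.333 = 0.0253C*, so C* = 0.772/0.0253 = 30.5.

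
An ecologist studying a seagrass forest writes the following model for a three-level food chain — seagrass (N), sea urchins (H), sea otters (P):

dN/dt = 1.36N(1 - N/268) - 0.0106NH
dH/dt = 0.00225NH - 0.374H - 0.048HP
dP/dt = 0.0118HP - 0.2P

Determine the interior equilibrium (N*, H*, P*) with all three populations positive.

N* ≈ 233, H* ≈ 16.9, P* ≈ 3.11

From dP/dt = 0: 0.0118H* = 0.2, so H* = 16.9.
From dN/dt = 0: 1.36(1 - N*/268) = 0.0106·16.9, giving N* = 268·(1 - 0.132) = 233.
From dH/dt = 0: 0.00225·233 - 0.374 = 0.048P*, so P* = 0.149/0.048 = 3.11.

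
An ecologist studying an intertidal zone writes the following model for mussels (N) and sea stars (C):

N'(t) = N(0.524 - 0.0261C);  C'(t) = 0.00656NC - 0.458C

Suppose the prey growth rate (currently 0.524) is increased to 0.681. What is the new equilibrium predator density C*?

At the interior fixed point, setting dN/dt = 0 with N > 0 fixes C* = (prey growth rate)/(NC coefficient) — independent of the other coefficients.
With the change, C* = 0.681/0.0261 = 26.1; it rises from 20.1.

C* ≈ 26.1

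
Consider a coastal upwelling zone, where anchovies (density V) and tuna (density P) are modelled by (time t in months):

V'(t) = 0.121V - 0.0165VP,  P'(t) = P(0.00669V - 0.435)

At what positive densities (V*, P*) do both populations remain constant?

V* ≈ 65, P* ≈ 7.33

Set dP/dt = 0 with P > 0: 0.00669V - 0.435 = 0, so V* = 0.435/0.00669 = 65.
Set dV/dt = 0 with V > 0: 0.121 - 0.0165P = 0, so P* = 0.121/0.0165 = 7.33.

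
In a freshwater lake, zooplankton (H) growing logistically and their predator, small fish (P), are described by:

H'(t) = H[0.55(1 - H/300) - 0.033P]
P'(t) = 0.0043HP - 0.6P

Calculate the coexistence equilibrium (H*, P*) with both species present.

H* ≈ 140, P* ≈ 8.91

From dP/dt = 0 with P > 0: 0.0043H* = 0.6, so H* = 140.
Substitute into dH/dt = 0: 0.55(1 - 140/300) = 0.033P*.
The bracket is 0.535, giving P* = 0.294/0.033 = 8.91.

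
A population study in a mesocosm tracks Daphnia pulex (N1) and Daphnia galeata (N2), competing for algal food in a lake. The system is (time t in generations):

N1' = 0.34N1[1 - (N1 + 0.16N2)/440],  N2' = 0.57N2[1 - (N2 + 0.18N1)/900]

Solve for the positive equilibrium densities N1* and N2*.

Setting both brackets to zero gives the nullclines N1 + 0.16N2 = 440 and 0.18N1 + N2 = 900.
Substituting N2 = 900 - 0.18N1 into the first: N1(1 - 0.16·0.18) = 440 - 0.16·900.
So N1* = 296/0.971 = 305, and then N2* = 900 - 0.18·305 = 845.

N1* ≈ 305, N2* ≈ 845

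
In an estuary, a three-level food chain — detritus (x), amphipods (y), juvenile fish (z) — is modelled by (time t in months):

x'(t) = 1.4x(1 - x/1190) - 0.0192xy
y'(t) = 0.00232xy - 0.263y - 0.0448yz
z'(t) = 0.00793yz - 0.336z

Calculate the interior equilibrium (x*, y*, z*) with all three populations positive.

From dz/dt = 0: 0.00793y* = 0.336, so y* = 42.4.
From dx/dt = 0: 1.4(1 - x*/1190) = 0.0192·42.4, giving x* = 1190·(1 - 0.581) = 499.
From dy/dt = 0: 0.00232·499 - 0.263 = 0.0448z*, so z* = 0.894/0.0448 = 19.9.

x* ≈ 499, y* ≈ 42.4, z* ≈ 19.9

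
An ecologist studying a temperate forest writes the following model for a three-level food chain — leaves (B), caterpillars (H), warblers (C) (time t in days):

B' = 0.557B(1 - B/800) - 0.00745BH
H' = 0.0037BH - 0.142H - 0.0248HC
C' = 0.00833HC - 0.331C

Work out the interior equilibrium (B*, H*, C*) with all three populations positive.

From dC/dt = 0: 0.00833H* = 0.331, so H* = 39.7.
From dB/dt = 0: 0.557(1 - B*/800) = 0.00745·39.7, giving B* = 800·(1 - 0.531) = 375.
From dH/dt = 0: 0.0037·375 - 0.142 = 0.0248C*, so C* = 1.24/0.0248 = 50.2.

B* ≈ 375, H* ≈ 39.7, C* ≈ 50.2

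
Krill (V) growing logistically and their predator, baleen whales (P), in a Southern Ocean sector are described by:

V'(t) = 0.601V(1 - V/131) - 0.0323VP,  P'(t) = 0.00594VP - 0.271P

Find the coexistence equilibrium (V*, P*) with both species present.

From dP/dt = 0 with P > 0: 0.00594V* = 0.271, so V* = 45.6.
Substitute into dV/dt = 0: 0.601(1 - 45.6/131) = 0.0323P*.
The bracket is 0.652, giving P* = 0.392/0.0323 = 12.1.

V* ≈ 45.6, P* ≈ 12.1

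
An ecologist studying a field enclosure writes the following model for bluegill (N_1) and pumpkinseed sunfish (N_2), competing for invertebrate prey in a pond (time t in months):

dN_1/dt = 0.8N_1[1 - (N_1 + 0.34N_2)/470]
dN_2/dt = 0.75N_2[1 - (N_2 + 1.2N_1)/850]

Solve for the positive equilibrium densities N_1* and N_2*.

N_1* ≈ 306, N_2* ≈ 483

Setting both brackets to zero gives the nullclines N_1 + 0.34N_2 = 470 and 1.2N_1 + N_2 = 850.
Substituting N_2 = 850 - 1.2N_1 into the first: N_1(1 - 0.34·1.2) = 470 - 0.34·850.
So N_1* = 181/0.592 = 306, and then N_2* = 850 - 1.2·306 = 483.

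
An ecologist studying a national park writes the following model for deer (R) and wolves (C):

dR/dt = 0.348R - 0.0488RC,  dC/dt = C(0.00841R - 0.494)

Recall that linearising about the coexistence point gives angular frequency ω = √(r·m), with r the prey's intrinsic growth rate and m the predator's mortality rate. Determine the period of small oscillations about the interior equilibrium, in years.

T ≈ 15.2 years

Here r = 0.348 and m = 0.494, so r·m = 0.172.
ω = √0.172 = 0.415 per year, hence T = 2π/ω ≈ 15.2 years.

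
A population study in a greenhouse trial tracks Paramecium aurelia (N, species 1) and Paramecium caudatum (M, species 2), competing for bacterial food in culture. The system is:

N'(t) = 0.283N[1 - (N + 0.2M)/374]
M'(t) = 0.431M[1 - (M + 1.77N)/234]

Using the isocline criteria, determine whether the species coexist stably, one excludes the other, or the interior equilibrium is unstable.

Compare the nullcline intercepts: K1/α12 = 374/0.2 = 1870 > K2 = 234; K2/α21 = 234/1.77 = 132 < K1 = 374.
Since the inequalities point opposite ways, species 1 can invade but species 2 cannot.

species 1 excludes species 2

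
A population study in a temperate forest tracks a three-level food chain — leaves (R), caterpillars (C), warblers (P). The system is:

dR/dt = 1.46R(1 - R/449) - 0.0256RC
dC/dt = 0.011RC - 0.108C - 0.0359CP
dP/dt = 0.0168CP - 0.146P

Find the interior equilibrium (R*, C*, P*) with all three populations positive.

R* ≈ 381, C* ≈ 8.69, P* ≈ 114

From dP/dt = 0: 0.0168C* = 0.146, so C* = 8.69.
From dR/dt = 0: 1.46(1 - R*/449) = 0.0256·8.69, giving R* = 449·(1 - 0.152) = 381.
From dC/dt = 0: 0.011·381 - 0.108 = 0.0359P*, so P* = 4.08/0.0359 = 114.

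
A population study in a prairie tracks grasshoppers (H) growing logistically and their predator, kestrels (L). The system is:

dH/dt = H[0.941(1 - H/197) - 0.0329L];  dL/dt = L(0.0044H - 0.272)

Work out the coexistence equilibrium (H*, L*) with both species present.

H* ≈ 61.8, L* ≈ 19.6

From dL/dt = 0 with L > 0: 0.0044H* = 0.272, so H* = 61.8.
Substitute into dH/dt = 0: 0.941(1 - 61.8/197) = 0.0329L*.
The bracket is 0.686, giving L* = 0.646/0.0329 = 19.6.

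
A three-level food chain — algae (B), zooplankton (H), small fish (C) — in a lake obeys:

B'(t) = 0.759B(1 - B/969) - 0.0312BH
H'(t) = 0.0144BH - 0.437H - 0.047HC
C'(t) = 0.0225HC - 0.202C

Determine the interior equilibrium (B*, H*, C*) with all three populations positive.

B* ≈ 611, H* ≈ 8.98, C* ≈ 178

From dC/dt = 0: 0.0225H* = 0.202, so H* = 8.98.
From dB/dt = 0: 0.759(1 - B*/969) = 0.0312·8.98, giving B* = 969·(1 - 0.369) = 611.
From dH/dt = 0: 0.0144·611 - 0.437 = 0.047C*, so C* = 8.37/0.047 = 178.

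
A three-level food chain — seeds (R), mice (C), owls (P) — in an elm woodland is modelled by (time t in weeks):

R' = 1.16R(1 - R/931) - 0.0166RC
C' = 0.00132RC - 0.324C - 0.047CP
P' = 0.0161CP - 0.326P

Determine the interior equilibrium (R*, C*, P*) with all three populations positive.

From dP/dt = 0: 0.0161C* = 0.326, so C* = 20.2.
From dR/dt = 0: 1.16(1 - R*/931) = 0.0166·20.2, giving R* = 931·(1 - 0.29) = 661.
From dC/dt = 0: 0.00132·661 - 0.324 = 0.047P*, so P* = 0.549/0.047 = 11.7.

R* ≈ 661, C* ≈ 20.2, P* ≈ 11.7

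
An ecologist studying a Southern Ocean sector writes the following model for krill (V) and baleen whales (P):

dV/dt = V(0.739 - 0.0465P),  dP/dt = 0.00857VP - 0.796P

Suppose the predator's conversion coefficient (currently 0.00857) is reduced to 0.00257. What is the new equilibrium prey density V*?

V* ≈ 310

At the interior fixed point, setting dP/dt = 0 with P > 0 fixes V* = (predator death rate)/(VP coefficient) — independent of the other coefficients.
With the change, V* = 0.796/0.00257 = 310; it rises from 92.9.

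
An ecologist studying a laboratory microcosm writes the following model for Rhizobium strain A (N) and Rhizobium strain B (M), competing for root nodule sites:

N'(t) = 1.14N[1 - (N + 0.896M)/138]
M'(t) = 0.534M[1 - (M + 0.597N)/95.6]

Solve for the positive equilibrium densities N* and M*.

N* ≈ 113, M* ≈ 28.4

Setting both brackets to zero gives the nullclines N + 0.896M = 138 and 0.597N + M = 95.6.
Substituting M = 95.6 - 0.597N into the first: N(1 - 0.896·0.597) = 138 - 0.896·95.6.
So N* = 52.3/0.465 = 113, and then M* = 95.6 - 0.597·113 = 28.4.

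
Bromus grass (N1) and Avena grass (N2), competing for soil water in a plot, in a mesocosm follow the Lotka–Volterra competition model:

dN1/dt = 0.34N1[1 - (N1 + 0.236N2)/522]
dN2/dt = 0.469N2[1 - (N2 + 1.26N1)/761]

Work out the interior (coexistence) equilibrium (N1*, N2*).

Setting both brackets to zero gives the nullclines N1 + 0.236N2 = 522 and 1.26N1 + N2 = 761.
Substituting N2 = 761 - 1.26N1 into the first: N1(1 - 0.236·1.26) = 522 - 0.236·761.
So N1* = 342/0.703 = 487, and then N2* = 761 - 1.26·487 = 147.

N1* ≈ 487, N2* ≈ 147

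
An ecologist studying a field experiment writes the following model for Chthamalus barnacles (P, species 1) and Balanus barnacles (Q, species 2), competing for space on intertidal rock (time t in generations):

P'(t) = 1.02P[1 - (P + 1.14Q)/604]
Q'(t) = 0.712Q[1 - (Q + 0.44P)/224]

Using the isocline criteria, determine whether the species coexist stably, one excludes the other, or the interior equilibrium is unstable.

species 1 excludes species 2

Compare the nullcline intercepts: K1/α12 = 604/1.14 = 530 > K2 = 224; K2/α21 = 224/0.44 = 509 < K1 = 604.
Since the inequalities point opposite ways, species 1 can invade but species 2 cannot.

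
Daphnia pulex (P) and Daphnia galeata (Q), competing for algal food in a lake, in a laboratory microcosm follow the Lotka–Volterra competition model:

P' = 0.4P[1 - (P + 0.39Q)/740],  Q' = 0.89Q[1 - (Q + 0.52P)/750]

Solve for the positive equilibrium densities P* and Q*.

Setting both brackets to zero gives the nullclines P + 0.39Q = 740 and 0.52P + Q = 750.
Substituting Q = 750 - 0.52P into the first: P(1 - 0.39·0.52) = 740 - 0.39·750.
So P* = 448/0.797 = 561, and then Q* = 750 - 0.52·561 = 458.

P* ≈ 561, Q* ≈ 458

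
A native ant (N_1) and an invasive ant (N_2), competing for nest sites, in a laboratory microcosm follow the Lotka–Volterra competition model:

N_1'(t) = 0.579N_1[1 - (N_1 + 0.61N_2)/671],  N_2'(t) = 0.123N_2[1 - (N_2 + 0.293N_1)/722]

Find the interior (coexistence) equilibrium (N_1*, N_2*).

Setting both brackets to zero gives the nullclines N_1 + 0.61N_2 = 671 and 0.293N_1 + N_2 = 722.
Substituting N_2 = 722 - 0.293N_1 into the first: N_1(1 - 0.61·0.293) = 671 - 0.61·722.
So N_1* = 231/0.821 = 281, and then N_2* = 722 - 0.293·281 = 640.

N_1* ≈ 281, N_2* ≈ 640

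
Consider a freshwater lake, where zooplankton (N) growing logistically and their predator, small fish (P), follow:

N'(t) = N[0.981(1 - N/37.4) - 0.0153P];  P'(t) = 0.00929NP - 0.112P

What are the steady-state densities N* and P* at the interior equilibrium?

N* ≈ 12.1, P* ≈ 43.4

From dP/dt = 0 with P > 0: 0.00929N* = 0.112, so N* = 12.1.
Substitute into dN/dt = 0: 0.981(1 - 12.1/37.4) = 0.0153P*.
The bracket is 0.678, giving P* = 0.665/0.0153 = 43.4.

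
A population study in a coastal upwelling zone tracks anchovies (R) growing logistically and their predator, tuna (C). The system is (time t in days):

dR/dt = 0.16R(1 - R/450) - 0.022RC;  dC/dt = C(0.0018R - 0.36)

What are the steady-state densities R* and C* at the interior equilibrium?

R* ≈ 200, C* ≈ 4.04

From dC/dt = 0 with C > 0: 0.0018R* = 0.36, so R* = 200.
Substitute into dR/dt = 0: 0.16(1 - 200/450) = 0.022C*.
The bracket is 0.556, giving C* = 0.0889/0.022 = 4.04.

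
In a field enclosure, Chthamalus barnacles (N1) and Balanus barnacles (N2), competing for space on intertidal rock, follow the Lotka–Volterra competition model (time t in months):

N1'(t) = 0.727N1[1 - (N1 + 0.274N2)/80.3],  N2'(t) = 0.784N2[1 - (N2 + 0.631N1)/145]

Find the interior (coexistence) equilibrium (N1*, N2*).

Setting both brackets to zero gives the nullclines N1 + 0.274N2 = 80.3 and 0.631N1 + N2 = 145.
Substituting N2 = 145 - 0.631N1 into the first: N1(1 - 0.274·0.631) = 80.3 - 0.274·145.
So N1* = 40.6/0.827 = 49.1, and then N2* = 145 - 0.631·49.1 = 114.

N1* ≈ 49.1, N2* ≈ 114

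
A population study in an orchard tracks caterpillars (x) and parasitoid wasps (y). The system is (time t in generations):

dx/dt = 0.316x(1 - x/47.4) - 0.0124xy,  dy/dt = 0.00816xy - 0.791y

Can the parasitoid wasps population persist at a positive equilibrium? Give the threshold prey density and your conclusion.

The predator equation gives dy/dt > 0 only when x > 0.791/0.00816 = 96.9.
Without the predator, x → K = 47.4. Since 47.4 < 96.9, the predator cannot invade.

Threshold x = 96.9; K < 96.9, so no, the predator goes extinct.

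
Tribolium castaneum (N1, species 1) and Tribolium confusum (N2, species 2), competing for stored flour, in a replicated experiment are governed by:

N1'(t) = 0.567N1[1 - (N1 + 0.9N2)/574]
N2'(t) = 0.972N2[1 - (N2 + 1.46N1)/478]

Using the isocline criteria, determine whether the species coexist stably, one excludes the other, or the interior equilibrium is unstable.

species 1 excludes species 2

Compare the nullcline intercepts: K1/α12 = 574/0.9 = 638 > K2 = 478; K2/α21 = 478/1.46 = 327 < K1 = 574.
Since the inequalities point opposite ways, species 1 can invade but species 2 cannot.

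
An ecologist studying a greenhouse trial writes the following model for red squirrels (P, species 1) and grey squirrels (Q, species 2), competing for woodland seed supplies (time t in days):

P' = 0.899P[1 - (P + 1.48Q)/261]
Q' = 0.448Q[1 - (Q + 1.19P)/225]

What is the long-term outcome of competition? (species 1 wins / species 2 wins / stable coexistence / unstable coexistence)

unstable coexistence (outcome depends on initial conditions)

Compare the nullcline intercepts: K1/α12 = 261/1.48 = 176 < K2 = 225; K2/α21 = 225/1.19 = 189 < K1 = 261.
Since both are reversed, neither can invade when rare; the interior point is a saddle.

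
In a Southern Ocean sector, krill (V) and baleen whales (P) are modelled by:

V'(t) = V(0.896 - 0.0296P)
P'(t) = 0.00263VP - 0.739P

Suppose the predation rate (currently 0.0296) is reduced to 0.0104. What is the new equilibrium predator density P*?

P* ≈ 86.2

At the interior fixed point, setting dV/dt = 0 with V > 0 fixes P* = (prey growth rate)/(VP coefficient) — independent of the other coefficients.
With the change, P* = 0.896/0.0104 = 86.2; it rises from 30.3.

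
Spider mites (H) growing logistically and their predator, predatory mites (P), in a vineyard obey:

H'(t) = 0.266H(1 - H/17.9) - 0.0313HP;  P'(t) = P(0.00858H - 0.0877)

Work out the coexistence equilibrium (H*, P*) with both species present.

H* ≈ 10.2, P* ≈ 3.65

From dP/dt = 0 with P > 0: 0.00858H* = 0.0877, so H* = 10.2.
Substitute into dH/dt = 0: 0.266(1 - 10.2/17.9) = 0.0313P*.
The bracket is 0.429, giving P* = 0.114/0.0313 = 3.65.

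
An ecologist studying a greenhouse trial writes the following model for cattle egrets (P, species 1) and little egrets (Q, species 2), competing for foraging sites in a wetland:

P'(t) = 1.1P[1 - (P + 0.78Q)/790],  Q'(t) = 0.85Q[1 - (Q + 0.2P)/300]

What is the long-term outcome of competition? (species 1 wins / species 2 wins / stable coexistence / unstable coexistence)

Compare the nullcline intercepts: K1/α12 = 790/0.78 = 1010 > K2 = 300; K2/α21 = 300/0.2 = 1500 > K1 = 790.
Since both inequalities hold, each species can invade when rare, so the interior equilibrium is stable.

stable coexistence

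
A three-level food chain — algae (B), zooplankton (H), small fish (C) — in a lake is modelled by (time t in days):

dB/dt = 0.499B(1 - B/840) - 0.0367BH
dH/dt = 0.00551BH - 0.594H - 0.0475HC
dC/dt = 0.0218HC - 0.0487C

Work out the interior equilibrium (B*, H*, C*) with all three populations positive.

B* ≈ 702, H* ≈ 2.23, C* ≈ 68.9

From dC/dt = 0: 0.0218H* = 0.0487, so H* = 2.23.
From dB/dt = 0: 0.499(1 - B*/840) = 0.0367·2.23, giving B* = 840·(1 - 0.164) = 702.
From dH/dt = 0: 0.00551·702 - 0.594 = 0.0475C*, so C* = 3.27/0.0475 = 68.9.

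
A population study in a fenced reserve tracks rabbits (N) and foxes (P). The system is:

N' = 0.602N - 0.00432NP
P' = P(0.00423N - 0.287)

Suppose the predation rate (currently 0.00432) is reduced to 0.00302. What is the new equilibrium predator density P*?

At the interior fixed point, setting dN/dt = 0 with N > 0 fixes P* = (prey growth rate)/(NP coefficient) — independent of the other coefficients.
With the change, P* = 0.602/0.00302 = 199; it rises from 139.

P* ≈ 199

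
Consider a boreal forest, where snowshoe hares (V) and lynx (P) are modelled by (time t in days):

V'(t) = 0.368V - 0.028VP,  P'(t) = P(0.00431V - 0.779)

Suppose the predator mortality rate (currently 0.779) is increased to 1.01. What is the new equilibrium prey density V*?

At the interior fixed point, setting dP/dt = 0 with P > 0 fixes V* = (predator death rate)/(VP coefficient) — independent of the other coefficients.
With the change, V* = 1.01/0.00431 = 234; it rises from 181.

V* ≈ 234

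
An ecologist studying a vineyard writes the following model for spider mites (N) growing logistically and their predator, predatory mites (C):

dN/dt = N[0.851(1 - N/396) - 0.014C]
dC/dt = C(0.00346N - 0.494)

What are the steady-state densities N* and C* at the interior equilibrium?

N* ≈ 143, C* ≈ 38.9

From dC/dt = 0 with C > 0: 0.00346N* = 0.494, so N* = 143.
Substitute into dN/dt = 0: 0.851(1 - 143/396) = 0.014C*.
The bracket is 0.639, giving C* = 0.544/0.014 = 38.9.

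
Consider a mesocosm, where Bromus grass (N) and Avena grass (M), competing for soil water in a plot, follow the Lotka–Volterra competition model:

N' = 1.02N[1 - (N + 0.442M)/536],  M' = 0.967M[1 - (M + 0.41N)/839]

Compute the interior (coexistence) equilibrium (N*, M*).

Setting both brackets to zero gives the nullclines N + 0.442M = 536 and 0.41N + M = 839.
Substituting M = 839 - 0.41N into the first: N(1 - 0.442·0.41) = 536 - 0.442·839.
So N* = 165/0.819 = 202, and then M* = 839 - 0.41·202 = 756.

N* ≈ 202, M* ≈ 756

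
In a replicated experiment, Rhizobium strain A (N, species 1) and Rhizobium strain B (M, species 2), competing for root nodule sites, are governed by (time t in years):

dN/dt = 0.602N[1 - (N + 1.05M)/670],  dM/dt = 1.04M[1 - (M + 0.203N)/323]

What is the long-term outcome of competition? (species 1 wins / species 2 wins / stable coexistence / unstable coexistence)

Compare the nullcline intercepts: K1/α12 = 670/1.05 = 638 > K2 = 323; K2/α21 = 323/0.203 = 1590 > K1 = 670.
Since both inequalities hold, each species can invade when rare, so the interior equilibrium is stable.

stable coexistence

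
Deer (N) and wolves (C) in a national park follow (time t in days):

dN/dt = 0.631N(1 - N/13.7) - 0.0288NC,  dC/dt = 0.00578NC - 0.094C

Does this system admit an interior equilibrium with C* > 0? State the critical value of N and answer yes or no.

The predator equation gives dC/dt > 0 only when N > 0.094/0.00578 = 16.3.
Without the predator, N → K = 13.7. Since 13.7 < 16.3, the predator cannot invade.

Threshold N = 16.3; K < 16.3, so no, the predator goes extinct.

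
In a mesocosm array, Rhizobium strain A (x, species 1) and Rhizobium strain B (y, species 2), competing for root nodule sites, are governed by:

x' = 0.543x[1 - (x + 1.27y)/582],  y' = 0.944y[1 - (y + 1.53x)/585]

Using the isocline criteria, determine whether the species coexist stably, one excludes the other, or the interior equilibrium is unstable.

unstable coexistence (outcome depends on initial conditions)

Compare the nullcline intercepts: K1/α12 = 582/1.27 = 458 < K2 = 585; K2/α21 = 585/1.53 = 382 < K1 = 582.
Since both are reversed, neither can invade when rare; the interior point is a saddle.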